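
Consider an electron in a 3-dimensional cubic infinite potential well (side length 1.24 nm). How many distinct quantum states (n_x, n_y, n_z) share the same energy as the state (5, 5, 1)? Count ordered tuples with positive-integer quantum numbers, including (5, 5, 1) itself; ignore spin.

degeneracy = 6

The level has n_x² + n_y² + n_z² = 51. The ordered positive-integer solutions are (1, 1, 7), (1, 5, 5), (1, 7, 1), (5, 1, 5), (5, 5, 1), (7, 1, 1).
That gives 6 states.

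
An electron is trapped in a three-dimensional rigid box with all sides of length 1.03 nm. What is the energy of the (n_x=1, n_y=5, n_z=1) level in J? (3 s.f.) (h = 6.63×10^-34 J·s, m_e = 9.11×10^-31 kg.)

For a 3D rectangular well E = (h²/8m_e)·Σ n_i²/L_i² = (6.63×10^-34)²/(8·9.11×10^-31) · [1²/(1.03 nm)² + 5²/(1.03 nm)² + 1²/(1.03 nm)²].
Evaluating gives E = 1.53×10^-18 J.

E = 1.53×10^-18 J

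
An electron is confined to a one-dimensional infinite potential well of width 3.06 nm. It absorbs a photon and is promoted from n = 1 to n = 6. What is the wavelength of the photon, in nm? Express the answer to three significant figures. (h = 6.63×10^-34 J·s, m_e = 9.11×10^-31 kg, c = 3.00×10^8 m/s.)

E_1 = h²/(8m_eL²) = 6.441×10^-21 J, so ΔE = (6² − 1²)E_1 = 2.254×10^-19 J.
λ = hc/ΔE = (6.63×10^-34·3.00×10^8)/2.254×10^-19 = 8.82×10^-7 m = 882 nm.

λ = 882 nm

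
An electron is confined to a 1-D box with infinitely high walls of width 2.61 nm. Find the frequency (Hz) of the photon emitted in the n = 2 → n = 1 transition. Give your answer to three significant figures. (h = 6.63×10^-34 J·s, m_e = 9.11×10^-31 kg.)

f = 4.01×10^13 Hz

E_1 = h²/(8m_eL²) = 8.854×10^-21 J and ΔE = (2² − 1²)E_1 = 2.656×10^-20 J.
f = ΔE/h = 2.656×10^-20/6.63×10^-34 = 4.01×10^13 Hz.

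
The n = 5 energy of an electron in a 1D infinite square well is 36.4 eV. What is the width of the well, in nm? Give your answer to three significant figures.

From E_n = n²h²/(8m_eL²), L = n·h/√(8m_eE_n).
E_5 = 36.4 eV = 5.831×10^-18 J, so L = 5·6.626×10^-34/√(8·9.109×10^-31·5.831×10^-18) = 5.08×10^-10 m = 0.508 nm.

L = 0.508 nm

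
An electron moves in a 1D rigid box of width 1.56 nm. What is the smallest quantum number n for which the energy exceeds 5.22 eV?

E_1 = h²/(8m_eL²) = 2.476×10^-20 J = 0.1546 eV.
Need n² > 5.22/0.1546 = 33.76, i.e. n > 5.810.
The smallest integer satisfying this is n = 6.

n = 6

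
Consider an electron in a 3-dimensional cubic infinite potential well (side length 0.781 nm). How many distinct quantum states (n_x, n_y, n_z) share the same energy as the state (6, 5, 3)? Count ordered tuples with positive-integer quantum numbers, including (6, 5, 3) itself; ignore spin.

degeneracy = 6

The level has n_x² + n_y² + n_z² = 70. The ordered positive-integer solutions are (3, 5, 6), (3, 6, 5), (5, 3, 6), (5, 6, 3), (6, 3, 5), (6, 5, 3).
That gives 6 states.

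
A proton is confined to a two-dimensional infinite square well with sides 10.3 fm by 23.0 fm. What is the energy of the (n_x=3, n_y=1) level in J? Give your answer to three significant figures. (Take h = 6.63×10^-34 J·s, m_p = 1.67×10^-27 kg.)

E = 2.85×10^-12 J

For a 2D rectangular well E = (h²/8m_p)·Σ n_i²/L_i² = (6.63×10^-34)²/(8·1.67×10^-27) · [3²/(10.3 fm)² + 1²/(23.0 fm)²].
Evaluating gives E = 2.85×10^-12 J.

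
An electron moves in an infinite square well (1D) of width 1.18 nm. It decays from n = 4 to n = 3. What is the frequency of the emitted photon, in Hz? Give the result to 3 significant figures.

f = 4.57×10^14 Hz

E_1 = h²/(8m_eL²) = 4.327×10^-20 J and ΔE = (4² − 3²)E_1 = 3.029×10^-19 J.
f = ΔE/h = 3.029×10^-19/6.626×10^-34 = 4.57×10^14 Hz.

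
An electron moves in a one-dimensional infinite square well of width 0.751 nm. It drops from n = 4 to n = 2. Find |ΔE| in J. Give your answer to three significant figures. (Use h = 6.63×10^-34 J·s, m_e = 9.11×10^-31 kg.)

|ΔE| = 1.28×10^-18 J

E_1 = h²/(8m_eL²) = 1.069×10^-19 J.
|ΔE| = |4² − 2²|·E_1 = 12·1.069×10^-19 J = 1.28×10^-18 J.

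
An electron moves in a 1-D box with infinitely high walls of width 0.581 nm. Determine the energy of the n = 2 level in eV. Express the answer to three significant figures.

For an infinite well E_n = n²h²/(8m_eL²), so E_1 = h²/(8m_eL²) = (6.626×10^-34)²/(8·9.109×10^-31·(5.81×10^-10 m)²) = 1.785×10^-19 J.
Then E_2 = 2²·E_1 = 4·1.785×10^-19 J = 7.140×10^-19 J.
Converting, E_2 = 7.140×10^-19 J / (1.602×10^-19 J/eV) = 4.46 eV.

E_2 = 4.46 eV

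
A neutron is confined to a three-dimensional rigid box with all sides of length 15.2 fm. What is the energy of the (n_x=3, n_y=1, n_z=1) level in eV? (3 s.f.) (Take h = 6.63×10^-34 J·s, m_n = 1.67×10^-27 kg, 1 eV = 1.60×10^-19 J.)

For a 3D rectangular well E = (h²/8m_n)·Σ n_i²/L_i² = (6.63×10^-34)²/(8·1.67×10^-27) · [3²/(15.2 fm)² + 1²/(15.2 fm)² + 1²/(15.2 fm)²].
Evaluating gives E = 1.566×10^-12 J = 9.79×10^6 eV.

E = 9.79×10^6 eV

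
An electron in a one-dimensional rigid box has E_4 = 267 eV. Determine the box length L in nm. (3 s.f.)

From E_n = n²h²/(8m_eL²), L = n·h/√(8m_eE_n).
E_4 = 267 eV = 4.277×10^-17 J, so L = 4·6.626×10^-34/√(8·9.109×10^-31·4.277×10^-17) = 1.50×10^-10 m = 0.150 nm.

L = 0.150 nm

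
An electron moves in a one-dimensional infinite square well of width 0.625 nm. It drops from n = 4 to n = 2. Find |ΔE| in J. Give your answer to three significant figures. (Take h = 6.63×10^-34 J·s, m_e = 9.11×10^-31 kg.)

E_1 = h²/(8m_eL²) = 1.544×10^-19 J.
|ΔE| = |4² − 2²|·E_1 = 12·1.544×10^-19 J = 1.85×10^-18 J.

|ΔE| = 1.85×10^-18 J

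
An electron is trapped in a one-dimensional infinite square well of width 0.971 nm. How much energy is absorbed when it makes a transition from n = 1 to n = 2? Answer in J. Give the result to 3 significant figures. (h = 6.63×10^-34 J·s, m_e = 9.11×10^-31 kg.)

E_1 = h²/(8m_eL²) = 6.397×10^-20 J.
|ΔE| = |1² − 2²|·E_1 = 3·6.397×10^-20 J = 1.92×10^-19 J.

|ΔE| = 1.92×10^-19 J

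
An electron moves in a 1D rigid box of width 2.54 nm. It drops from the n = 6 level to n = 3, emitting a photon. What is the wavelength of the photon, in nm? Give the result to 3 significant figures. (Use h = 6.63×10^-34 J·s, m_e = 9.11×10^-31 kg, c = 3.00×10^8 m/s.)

E_1 = h²/(8m_eL²) = 9.349×10^-21 J, so ΔE = (6² − 3²)E_1 = 2.524×10^-19 J.
λ = hc/ΔE = (6.63×10^-34·3.00×10^8)/2.524×10^-19 = 7.88×10^-7 m = 788 nm.

λ = 788 nm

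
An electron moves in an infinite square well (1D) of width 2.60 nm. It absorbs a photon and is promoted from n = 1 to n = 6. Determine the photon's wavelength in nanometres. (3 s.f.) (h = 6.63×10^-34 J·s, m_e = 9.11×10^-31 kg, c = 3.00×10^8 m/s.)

λ = 637 nm

E_1 = h²/(8m_eL²) = 8.922×10^-21 J, so ΔE = (6² − 1²)E_1 = 3.123×10^-19 J.
λ = hc/ΔE = (6.63×10^-34·3.00×10^8)/3.123×10^-19 = 6.37×10^-7 m = 637 nm.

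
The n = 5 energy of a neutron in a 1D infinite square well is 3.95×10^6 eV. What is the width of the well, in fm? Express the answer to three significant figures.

L = 36.0 fm

From E_n = n²h²/(8m_nL²), L = n·h/√(8m_nE_n).
E_5 = 3.95×10^6 eV = 6.328×10^-13 J, so L = 5·6.626×10^-34/√(8·1.675×10^-27·6.328×10^-13) = 3.60×10^-14 m = 36.0 fm.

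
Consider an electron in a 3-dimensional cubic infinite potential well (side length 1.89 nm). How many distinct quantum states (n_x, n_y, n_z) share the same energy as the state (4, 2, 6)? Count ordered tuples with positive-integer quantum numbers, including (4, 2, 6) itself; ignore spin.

The level has n_x² + n_y² + n_z² = 56. The ordered positive-integer solutions are (2, 4, 6), (2, 6, 4), (4, 2, 6), (4, 6, 2), (6, 2, 4), (6, 4, 2).
That gives 6 states.

degeneracy = 6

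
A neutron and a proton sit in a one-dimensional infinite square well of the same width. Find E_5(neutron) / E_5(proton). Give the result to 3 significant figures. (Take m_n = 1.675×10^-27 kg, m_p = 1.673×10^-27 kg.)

E_n ∝ 1/m at fixed n and L, so the ratio is m_p/m_n = 1.673×10^-27/1.675×10^-27 = 0.999.

0.999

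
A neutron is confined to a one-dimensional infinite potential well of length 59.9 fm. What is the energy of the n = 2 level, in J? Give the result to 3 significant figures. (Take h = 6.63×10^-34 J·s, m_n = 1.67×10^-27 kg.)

E_2 = 3.67×10^-14 J

For an infinite well E_n = n²h²/(8m_nL²), so E_1 = h²/(8m_nL²) = (6.63×10^-34)²/(8·1.67×10^-27·(5.99×10^-14 m)²) = 9.170×10^-15 J.
Then E_2 = 2²·E_1 = 4·9.170×10^-15 J = 3.67×10^-14 J.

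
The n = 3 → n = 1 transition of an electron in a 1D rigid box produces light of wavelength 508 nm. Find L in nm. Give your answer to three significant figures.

L = 1.11 nm

The photon carries ΔE = hc/λ = 6.626×10^-34·2.998×10^8/5.08×10^-7 m = 3.910×10^-19 J.
Since ΔE = (3² − 1²)E_1, E_1 = 4.887×10^-20 J, and L = h/√(8m_eE_1) = 1.11×10^-9 m = 1.11 nm.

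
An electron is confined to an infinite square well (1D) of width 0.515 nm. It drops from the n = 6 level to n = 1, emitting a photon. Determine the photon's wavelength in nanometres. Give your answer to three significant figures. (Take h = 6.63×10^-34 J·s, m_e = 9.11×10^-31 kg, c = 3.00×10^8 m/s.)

λ = 25.0 nm

E_1 = h²/(8m_eL²) = 2.274×10^-19 J, so ΔE = (6² − 1²)E_1 = 7.959×10^-18 J.
λ = hc/ΔE = (6.63×10^-34·3.00×10^8)/7.959×10^-18 = 2.50×10^-8 m = 25.0 nm.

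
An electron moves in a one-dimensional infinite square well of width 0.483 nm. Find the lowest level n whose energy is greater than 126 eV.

E_1 = h²/(8m_eL²) = 2.583×10^-19 J = 1.612 eV.
Need n² > 126/1.612 = 78.16, i.e. n > 8.841.
The smallest integer satisfying this is n = 9.

n = 9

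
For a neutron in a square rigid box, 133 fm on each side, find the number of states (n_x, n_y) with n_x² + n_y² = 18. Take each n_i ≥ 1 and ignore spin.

The level has n_x² + n_y² = 18. The ordered positive-integer solutions are (3, 3).
That gives 1 state.

degeneracy = 1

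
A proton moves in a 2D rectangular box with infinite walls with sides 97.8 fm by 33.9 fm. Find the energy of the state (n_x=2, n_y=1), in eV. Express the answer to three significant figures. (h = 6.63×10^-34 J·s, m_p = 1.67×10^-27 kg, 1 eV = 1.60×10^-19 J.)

E = 2.65×10^5 eV

For a 2D rectangular well E = (h²/8m_p)·Σ n_i²/L_i² = (6.63×10^-34)²/(8·1.67×10^-27) · [2²/(97.8 fm)² + 1²/(33.9 fm)²].
Evaluating gives E = 4.239×10^-14 J = 2.65×10^5 eV.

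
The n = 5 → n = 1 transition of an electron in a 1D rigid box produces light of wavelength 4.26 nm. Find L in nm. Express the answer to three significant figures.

The photon carries ΔE = hc/λ = 6.626×10^-34·2.998×10^8/4.26×10^-9 m = 4.663×10^-17 J.
Since ΔE = (5² − 1²)E_1, E_1 = 1.943×10^-18 J, and L = h/√(8m_eE_1) = 1.76×10^-10 m = 0.176 nm.

L = 0.176 nm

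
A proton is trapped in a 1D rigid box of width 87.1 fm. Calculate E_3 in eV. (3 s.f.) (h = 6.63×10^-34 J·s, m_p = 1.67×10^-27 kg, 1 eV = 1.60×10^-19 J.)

E_3 = 2.44×10^5 eV

For an infinite well E_n = n²h²/(8m_pL²), so E_1 = h²/(8m_pL²) = (6.63×10^-34)²/(8·1.67×10^-27·(8.71×10^-14 m)²) = 4.337×10^-15 J.
Then E_3 = 3²·E_1 = 9·4.337×10^-15 J = 3.903×10^-14 J.
Converting, E_3 = 3.903×10^-14 J / (1.60×10^-19 J/eV) = 2.44×10^5 eV.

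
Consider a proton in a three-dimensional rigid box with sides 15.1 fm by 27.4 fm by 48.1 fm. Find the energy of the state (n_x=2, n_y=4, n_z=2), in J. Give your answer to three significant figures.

For a 3D rectangular well E = (h²/8m_p)·Σ n_i²/L_i² = (6.626×10^-34)²/(8·1.673×10^-27) · [2²/(15.1 fm)² + 4²/(27.4 fm)² + 2²/(48.1 fm)²].
Evaluating gives E = 1.33×10^-12 J.

E = 1.33×10^-12 J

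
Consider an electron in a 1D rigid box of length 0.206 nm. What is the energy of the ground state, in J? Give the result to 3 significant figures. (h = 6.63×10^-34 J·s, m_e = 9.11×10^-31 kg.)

For an infinite well E_n = n²h²/(8m_eL²), so E_1 = h²/(8m_eL²) = (6.63×10^-34)²/(8·9.11×10^-31·(2.06×10^-10 m)²) = 1.421×10^-18 J.

E_1 = 1.42×10^-18 J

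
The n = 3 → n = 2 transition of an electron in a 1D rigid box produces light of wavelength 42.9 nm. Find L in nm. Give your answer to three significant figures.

The photon carries ΔE = hc/λ = 6.626×10^-34·2.998×10^8/4.29×10^-8 m = 4.630×10^-18 J.
Since ΔE = (3² − 2²)E_1, E_1 = 9.260×10^-19 J, and L = h/√(8m_eE_1) = 2.55×10^-10 m = 0.255 nm.

L = 0.255 nm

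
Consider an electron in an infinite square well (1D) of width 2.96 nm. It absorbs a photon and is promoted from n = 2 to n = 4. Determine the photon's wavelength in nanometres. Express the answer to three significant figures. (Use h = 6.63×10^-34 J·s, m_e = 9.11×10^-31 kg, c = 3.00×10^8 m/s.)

E_1 = h²/(8m_eL²) = 6.884×10^-21 J, so ΔE = (4² − 2²)E_1 = 8.261×10^-20 J.
λ = hc/ΔE = (6.63×10^-34·3.00×10^8)/8.261×10^-20 = 2.41×10^-6 m = 2.41×10^3 nm.

λ = 2.41×10^3 nm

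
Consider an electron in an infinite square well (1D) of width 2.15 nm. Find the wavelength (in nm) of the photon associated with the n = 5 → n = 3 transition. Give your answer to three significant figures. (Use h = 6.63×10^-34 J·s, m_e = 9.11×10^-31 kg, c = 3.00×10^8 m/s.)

E_1 = h²/(8m_eL²) = 1.305×10^-20 J, so ΔE = (5² − 3²)E_1 = 2.088×10^-19 J.
λ = hc/ΔE = (6.63×10^-34·3.00×10^8)/2.088×10^-19 = 9.53×10^-7 m = 953 nm.

λ = 953 nm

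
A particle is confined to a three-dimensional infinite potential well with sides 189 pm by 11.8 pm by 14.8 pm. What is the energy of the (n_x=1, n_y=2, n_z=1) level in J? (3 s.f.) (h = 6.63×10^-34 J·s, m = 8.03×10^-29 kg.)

For a 3D rectangular well E = (h²/8m)·Σ n_i²/L_i² = (6.63×10^-34)²/(8·8.03×10^-29) · [1²/(189 pm)² + 2²/(11.8 pm)² + 1²/(14.8 pm)²].
Evaluating gives E = 2.28×10^-17 J.

E = 2.28×10^-17 J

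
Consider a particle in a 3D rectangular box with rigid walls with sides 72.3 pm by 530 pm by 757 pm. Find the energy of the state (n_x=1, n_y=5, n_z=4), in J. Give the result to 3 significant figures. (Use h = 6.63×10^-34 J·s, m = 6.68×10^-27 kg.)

E = 2.54×10^-21 J

For a 3D rectangular well E = (h²/8m)·Σ n_i²/L_i² = (6.63×10^-34)²/(8·6.68×10^-27) · [1²/(72.3 pm)² + 5²/(530 pm)² + 4²/(757 pm)²].
Evaluating gives E = 2.54×10^-21 J.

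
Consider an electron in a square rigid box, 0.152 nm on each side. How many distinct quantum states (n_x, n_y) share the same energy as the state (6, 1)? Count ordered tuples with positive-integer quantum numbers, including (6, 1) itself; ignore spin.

The level has n_x² + n_y² = 37. The ordered positive-integer solutions are (1, 6), (6, 1).
That gives 2 states.

degeneracy = 2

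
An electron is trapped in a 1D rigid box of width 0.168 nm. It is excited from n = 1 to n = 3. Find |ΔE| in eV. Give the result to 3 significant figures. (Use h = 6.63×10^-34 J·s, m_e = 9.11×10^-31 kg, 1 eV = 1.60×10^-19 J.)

E_1 = h²/(8m_eL²) = 2.137×10^-18 J.
|ΔE| = |1² − 3²|·E_1 = 8·2.137×10^-18 J = 1.710×10^-17 J = 107 eV.

|ΔE| = 107 eV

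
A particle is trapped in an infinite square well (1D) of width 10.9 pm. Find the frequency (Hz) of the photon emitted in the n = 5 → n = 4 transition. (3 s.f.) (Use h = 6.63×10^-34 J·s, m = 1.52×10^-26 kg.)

E_1 = h²/(8mL²) = 3.043×10^-20 J and ΔE = (5² − 4²)E_1 = 2.739×10^-19 J.
f = ΔE/h = 2.739×10^-19/6.63×10^-34 = 4.13×10^14 Hz.

f = 4.13×10^14 Hz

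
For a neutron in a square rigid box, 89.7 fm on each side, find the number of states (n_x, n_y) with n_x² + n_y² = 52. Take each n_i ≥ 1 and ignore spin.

The level has n_x² + n_y² = 52. The ordered positive-integer solutions are (4, 6), (6, 4).
That gives 2 states.

degeneracy = 2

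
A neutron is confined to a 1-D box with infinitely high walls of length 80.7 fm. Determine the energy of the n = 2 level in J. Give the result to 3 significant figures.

E_2 = 2.01×10^-14 J

For an infinite well E_n = n²h²/(8m_nL²), so E_1 = h²/(8m_nL²) = (6.626×10^-34)²/(8·1.675×10^-27·(8.07×10^-14 m)²) = 5.031×10^-15 J.
Then E_2 = 2²·E_1 = 4·5.031×10^-15 J = 2.01×10^-14 J.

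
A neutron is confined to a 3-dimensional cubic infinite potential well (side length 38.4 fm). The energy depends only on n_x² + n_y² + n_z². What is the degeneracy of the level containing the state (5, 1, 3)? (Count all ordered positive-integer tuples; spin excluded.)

degeneracy = 6

The level has n_x² + n_y² + n_z² = 35. The ordered positive-integer solutions are (1, 3, 5), (1, 5, 3), (3, 1, 5), (3, 5, 1), (5, 1, 3), (5, 3, 1).
That gives 6 states.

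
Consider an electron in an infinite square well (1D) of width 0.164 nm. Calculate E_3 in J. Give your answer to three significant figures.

For an infinite well E_n = n²h²/(8m_eL²), so E_1 = h²/(8m_eL²) = (6.626×10^-34)²/(8·9.109×10^-31·(1.64×10^-10 m)²) = 2.240×10^-18 J.
Then E_3 = 3²·E_1 = 9·2.240×10^-18 J = 2.02×10^-17 J.

E_3 = 2.02×10^-17 J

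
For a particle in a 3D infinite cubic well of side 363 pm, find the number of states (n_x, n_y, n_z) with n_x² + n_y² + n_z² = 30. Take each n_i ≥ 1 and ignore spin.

The level has n_x² + n_y² + n_z² = 30. The ordered positive-integer solutions are (1, 2, 5), (1, 5, 2), (2, 1, 5), (2, 5, 1), (5, 1, 2), (5, 2, 1).
That gives 6 states.

degeneracy = 6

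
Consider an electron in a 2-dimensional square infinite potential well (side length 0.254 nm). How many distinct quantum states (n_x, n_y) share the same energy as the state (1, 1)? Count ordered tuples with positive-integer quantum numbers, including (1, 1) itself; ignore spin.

The level has n_x² + n_y² = 2. The ordered positive-integer solutions are (1, 1).
That gives 1 state.

degeneracy = 1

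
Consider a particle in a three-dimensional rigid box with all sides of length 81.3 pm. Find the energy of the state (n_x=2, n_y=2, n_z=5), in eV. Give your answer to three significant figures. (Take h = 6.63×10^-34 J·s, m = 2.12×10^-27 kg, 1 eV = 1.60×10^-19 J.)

For a 3D rectangular well E = (h²/8m)·Σ n_i²/L_i² = (6.63×10^-34)²/(8·2.12×10^-27) · [2²/(81.3 pm)² + 2²/(81.3 pm)² + 5²/(81.3 pm)²].
Evaluating gives E = 1.294×10^-19 J = 0.809 eV.

E = 0.809 eV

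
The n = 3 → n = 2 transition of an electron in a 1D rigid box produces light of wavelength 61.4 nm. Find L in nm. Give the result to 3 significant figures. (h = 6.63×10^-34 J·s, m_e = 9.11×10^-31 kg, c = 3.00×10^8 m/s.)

The photon carries ΔE = hc/λ = 6.63×10^-34·3.00×10^8/6.14×10^-8 m = 3.239×10^-18 J.
Since ΔE = (3² − 2²)E_1, E_1 = 6.478×10^-19 J, and L = h/√(8m_eE_1) = 3.05×10^-10 m = 0.305 nm.

L = 0.305 nm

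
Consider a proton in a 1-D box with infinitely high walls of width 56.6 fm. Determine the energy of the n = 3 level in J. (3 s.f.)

E_3 = 9.22×10^-14 J

For an infinite well E_n = n²h²/(8m_pL²), so E_1 = h²/(8m_pL²) = (6.626×10^-34)²/(8·1.673×10^-27·(5.66×10^-14 m)²) = 1.024×10^-14 J.
Then E_3 = 3²·E_1 = 9·1.024×10^-14 J = 9.22×10^-14 J.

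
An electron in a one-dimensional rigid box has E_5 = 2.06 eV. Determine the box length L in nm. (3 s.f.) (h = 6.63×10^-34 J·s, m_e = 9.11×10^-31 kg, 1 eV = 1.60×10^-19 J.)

L = 2.14 nm

From E_n = n²h²/(8m_eL²), L = n·h/√(8m_eE_n).
E_5 = 2.06 eV = 3.296×10^-19 J, so L = 5·6.63×10^-34/√(8·9.11×10^-31·3.296×10^-19) = 2.14×10^-9 m = 2.14 nm.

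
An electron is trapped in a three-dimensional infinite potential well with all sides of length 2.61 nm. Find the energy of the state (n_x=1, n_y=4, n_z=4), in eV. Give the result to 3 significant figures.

E = 1.82 eV

For a 3D rectangular well E = (h²/8m_e)·Σ n_i²/L_i² = (6.626×10^-34)²/(8·9.109×10^-31) · [1²/(2.61 nm)² + 4²/(2.61 nm)² + 4²/(2.61 nm)²].
Evaluating gives E = 2.919×10^-19 J = 1.82 eV.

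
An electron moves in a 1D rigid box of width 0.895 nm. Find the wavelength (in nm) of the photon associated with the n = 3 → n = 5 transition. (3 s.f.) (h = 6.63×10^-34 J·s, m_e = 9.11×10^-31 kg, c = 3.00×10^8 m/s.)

λ = 165 nm

E_1 = h²/(8m_eL²) = 7.530×10^-20 J, so ΔE = (5² − 3²)E_1 = 1.205×10^-18 J.
λ = hc/ΔE = (6.63×10^-34·3.00×10^8)/1.205×10^-18 = 1.65×10^-7 m = 165 nm.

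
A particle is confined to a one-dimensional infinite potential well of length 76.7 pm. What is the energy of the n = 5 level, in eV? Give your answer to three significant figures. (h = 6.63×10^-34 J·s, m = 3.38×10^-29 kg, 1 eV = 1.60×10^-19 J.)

E_5 = 43.2 eV

For an infinite well E_n = n²h²/(8mL²), so E_1 = h²/(8mL²) = (6.63×10^-34)²/(8·3.38×10^-29·(7.67×10^-11 m)²) = 2.763×10^-19 J.
Then E_5 = 5²·E_1 = 25·2.763×10^-19 J = 6.907×10^-18 J.
Converting, E_5 = 6.907×10^-18 J / (1.60×10^-19 J/eV) = 43.2 eV.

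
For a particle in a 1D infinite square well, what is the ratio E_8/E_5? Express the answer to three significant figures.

E_n ∝ n², so E_8/E_5 = 8²/5² = 64/25 = 2.56.

2.56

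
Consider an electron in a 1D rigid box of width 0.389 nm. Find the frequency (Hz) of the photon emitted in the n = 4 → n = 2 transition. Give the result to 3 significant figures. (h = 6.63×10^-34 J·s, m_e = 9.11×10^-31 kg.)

E_1 = h²/(8m_eL²) = 3.986×10^-19 J and ΔE = (4² − 2²)E_1 = 4.783×10^-18 J.
f = ΔE/h = 4.783×10^-18/6.63×10^-34 = 7.21×10^15 Hz.

f = 7.21×10^15 Hz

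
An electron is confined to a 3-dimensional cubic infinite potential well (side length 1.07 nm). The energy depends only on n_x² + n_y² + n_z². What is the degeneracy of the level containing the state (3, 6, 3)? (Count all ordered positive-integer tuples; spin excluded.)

degeneracy = 12

The level has n_x² + n_y² + n_z² = 54. The ordered positive-integer solutions are (1, 2, 7), (1, 7, 2), (2, 1, 7), (2, 5, 5), (2, 7, 1), (3, 3, 6), (3, 6, 3), (5, 2, 5), (5, 5, 2), (6, 3, 3), (7, 1, 2), (7, 2, 1).
That gives 12 states.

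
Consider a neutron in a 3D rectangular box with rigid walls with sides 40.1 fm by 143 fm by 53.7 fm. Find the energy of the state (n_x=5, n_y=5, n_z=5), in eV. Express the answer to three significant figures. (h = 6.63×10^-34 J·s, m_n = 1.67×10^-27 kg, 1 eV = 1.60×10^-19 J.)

E = 5.23×10^6 eV

For a 3D rectangular well E = (h²/8m_n)·Σ n_i²/L_i² = (6.63×10^-34)²/(8·1.67×10^-27) · [5²/(40.1 fm)² + 5²/(143 fm)² + 5²/(53.7 fm)²].
Evaluating gives E = 8.370×10^-13 J = 5.23×10^6 eV.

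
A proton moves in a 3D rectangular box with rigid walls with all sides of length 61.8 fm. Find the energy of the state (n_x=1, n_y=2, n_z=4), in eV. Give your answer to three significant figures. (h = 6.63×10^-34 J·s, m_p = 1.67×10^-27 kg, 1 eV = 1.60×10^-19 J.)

For a 3D rectangular well E = (h²/8m_p)·Σ n_i²/L_i² = (6.63×10^-34)²/(8·1.67×10^-27) · [1²/(61.8 fm)² + 2²/(61.8 fm)² + 4²/(61.8 fm)²].
Evaluating gives E = 1.809×10^-13 J = 1.13×10^6 eV.

E = 1.13×10^6 eV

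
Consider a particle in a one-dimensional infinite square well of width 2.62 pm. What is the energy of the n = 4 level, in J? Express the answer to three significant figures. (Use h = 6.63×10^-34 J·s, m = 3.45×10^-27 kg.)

For an infinite well E_n = n²h²/(8mL²), so E_1 = h²/(8mL²) = (6.63×10^-34)²/(8·3.45×10^-27·(2.62×10^-12 m)²) = 2.320×10^-18 J.
Then E_4 = 4²·E_1 = 16·2.320×10^-18 J = 3.71×10^-17 J.

E_4 = 3.71×10^-17 J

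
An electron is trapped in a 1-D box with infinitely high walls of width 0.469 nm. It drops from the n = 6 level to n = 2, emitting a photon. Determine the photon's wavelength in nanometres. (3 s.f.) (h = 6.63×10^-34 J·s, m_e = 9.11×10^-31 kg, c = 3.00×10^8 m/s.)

E_1 = h²/(8m_eL²) = 2.742×10^-19 J, so ΔE = (6² − 2²)E_1 = 8.774×10^-18 J.
λ = hc/ΔE = (6.63×10^-34·3.00×10^8)/8.774×10^-18 = 2.27×10^-8 m = 22.7 nm.

λ = 22.7 nm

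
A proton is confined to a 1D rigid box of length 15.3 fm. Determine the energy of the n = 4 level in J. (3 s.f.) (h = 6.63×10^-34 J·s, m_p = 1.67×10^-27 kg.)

For an infinite well E_n = n²h²/(8m_pL²), so E_1 = h²/(8m_pL²) = (6.63×10^-34)²/(8·1.67×10^-27·(1.53×10^-14 m)²) = 1.406×10^-13 J.
Then E_4 = 4²·E_1 = 16·1.406×10^-13 J = 2.25×10^-12 J.

E_4 = 2.25×10^-12 J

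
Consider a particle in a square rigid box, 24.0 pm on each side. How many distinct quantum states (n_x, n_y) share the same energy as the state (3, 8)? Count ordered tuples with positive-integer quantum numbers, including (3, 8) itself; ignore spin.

degeneracy = 2

The level has n_x² + n_y² = 73. The ordered positive-integer solutions are (3, 8), (8, 3).
That gives 2 states.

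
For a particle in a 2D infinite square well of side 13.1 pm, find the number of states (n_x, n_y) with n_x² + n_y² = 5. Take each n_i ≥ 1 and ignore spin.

degeneracy = 2

The level has n_x² + n_y² = 5. The ordered positive-integer solutions are (1, 2), (2, 1).
That gives 2 states.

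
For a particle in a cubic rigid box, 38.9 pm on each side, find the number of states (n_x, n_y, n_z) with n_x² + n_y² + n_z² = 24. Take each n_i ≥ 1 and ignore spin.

degeneracy = 3

The level has n_x² + n_y² + n_z² = 24. The ordered positive-integer solutions are (2, 2, 4), (2, 4, 2), (4, 2, 2).
That gives 3 states.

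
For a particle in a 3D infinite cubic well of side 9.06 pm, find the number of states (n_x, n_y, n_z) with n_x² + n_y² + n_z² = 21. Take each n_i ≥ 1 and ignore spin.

The level has n_x² + n_y² + n_z² = 21. The ordered positive-integer solutions are (1, 2, 4), (1, 4, 2), (2, 1, 4), (2, 4, 1), (4, 1, 2), (4, 2, 1).
That gives 6 states.

degeneracy = 6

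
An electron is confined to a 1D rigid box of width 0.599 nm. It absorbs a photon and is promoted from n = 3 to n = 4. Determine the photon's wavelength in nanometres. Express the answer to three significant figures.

E_1 = h²/(8m_eL²) = 1.679×10^-19 J, so ΔE = (4² − 3²)E_1 = 1.175×10^-18 J.
λ = hc/ΔE = (6.626×10^-34·2.998×10^8)/1.175×10^-18 = 1.69×10^-7 m = 169 nm.

λ = 169 nm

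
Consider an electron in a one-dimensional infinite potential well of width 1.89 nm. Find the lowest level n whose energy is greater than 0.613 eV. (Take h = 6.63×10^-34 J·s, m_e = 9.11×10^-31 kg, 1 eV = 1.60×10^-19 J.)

n = 3

E_1 = h²/(8m_eL²) = 1.688×10^-20 J = 0.1055 eV.
Need n² > 0.613/0.1055 = 5.810, i.e. n > 2.410.
The smallest integer satisfying this is n = 3.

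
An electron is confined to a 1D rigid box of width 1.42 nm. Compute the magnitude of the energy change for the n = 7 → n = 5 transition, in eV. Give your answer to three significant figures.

|ΔE| = 4.48 eV

E_1 = h²/(8m_eL²) = 2.988×10^-20 J.
|ΔE| = |7² − 5²|·E_1 = 24·2.988×10^-20 J = 7.171×10^-19 J = 4.48 eV.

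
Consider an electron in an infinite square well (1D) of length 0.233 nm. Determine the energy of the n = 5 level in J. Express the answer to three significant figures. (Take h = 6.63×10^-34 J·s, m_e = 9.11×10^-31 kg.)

For an infinite well E_n = n²h²/(8m_eL²), so E_1 = h²/(8m_eL²) = (6.63×10^-34)²/(8·9.11×10^-31·(2.33×10^-10 m)²) = 1.111×10^-18 J.
Then E_5 = 5²·E_1 = 25·1.111×10^-18 J = 2.78×10^-17 J.

E_5 = 2.78×10^-17 J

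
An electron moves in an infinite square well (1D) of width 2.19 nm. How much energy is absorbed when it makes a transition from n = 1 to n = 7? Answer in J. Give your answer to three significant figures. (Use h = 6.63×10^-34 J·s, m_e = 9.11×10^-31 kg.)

E_1 = h²/(8m_eL²) = 1.258×10^-20 J.
|ΔE| = |1² − 7²|·E_1 = 48·1.258×10^-20 J = 6.04×10^-19 J.

|ΔE| = 6.04×10^-19 J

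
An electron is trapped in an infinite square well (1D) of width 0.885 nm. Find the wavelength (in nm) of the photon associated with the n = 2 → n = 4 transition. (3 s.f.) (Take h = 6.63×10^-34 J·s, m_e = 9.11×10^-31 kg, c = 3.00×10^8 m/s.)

E_1 = h²/(8m_eL²) = 7.701×10^-20 J, so ΔE = (4² − 2²)E_1 = 9.241×10^-19 J.
λ = hc/ΔE = (6.63×10^-34·3.00×10^8)/9.241×10^-19 = 2.15×10^-7 m = 215 nm.

λ = 215 nm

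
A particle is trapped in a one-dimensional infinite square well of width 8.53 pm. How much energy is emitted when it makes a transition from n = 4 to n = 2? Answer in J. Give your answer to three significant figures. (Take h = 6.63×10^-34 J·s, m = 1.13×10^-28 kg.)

E_1 = h²/(8mL²) = 6.683×10^-18 J.
|ΔE| = |4² − 2²|·E_1 = 12·6.683×10^-18 J = 8.02×10^-17 J.

|ΔE| = 8.02×10^-17 J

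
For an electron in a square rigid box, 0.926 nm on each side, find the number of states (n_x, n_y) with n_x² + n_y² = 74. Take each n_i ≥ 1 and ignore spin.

degeneracy = 2

The level has n_x² + n_y² = 74. The ordered positive-integer solutions are (5, 7), (7, 5).
That gives 2 states.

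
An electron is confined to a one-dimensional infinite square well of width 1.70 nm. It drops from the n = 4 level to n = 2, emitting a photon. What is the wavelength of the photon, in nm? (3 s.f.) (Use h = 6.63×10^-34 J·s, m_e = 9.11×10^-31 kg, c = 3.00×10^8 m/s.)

E_1 = h²/(8m_eL²) = 2.087×10^-20 J, so ΔE = (4² − 2²)E_1 = 2.504×10^-19 J.
λ = hc/ΔE = (6.63×10^-34·3.00×10^8)/2.504×10^-19 = 7.94×10^-7 m = 794 nm.

λ = 794 nm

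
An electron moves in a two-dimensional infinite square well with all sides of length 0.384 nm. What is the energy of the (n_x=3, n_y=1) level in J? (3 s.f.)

For a 2D rectangular well E = (h²/8m_e)·Σ n_i²/L_i² = (6.626×10^-34)²/(8·9.109×10^-31) · [3²/(0.384 nm)² + 1²/(0.384 nm)²].
Evaluating gives E = 4.09×10^-18 J.

E = 4.09×10^-18 J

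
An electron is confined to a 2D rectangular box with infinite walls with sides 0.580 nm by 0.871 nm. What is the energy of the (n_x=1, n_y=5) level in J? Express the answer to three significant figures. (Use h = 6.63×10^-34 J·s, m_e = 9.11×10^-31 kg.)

E = 2.17×10^-18 J

For a 2D rectangular well E = (h²/8m_e)·Σ n_i²/L_i² = (6.63×10^-34)²/(8·9.11×10^-31) · [1²/(0.580 nm)² + 5²/(0.871 nm)²].
Evaluating gives E = 2.17×10^-18 J.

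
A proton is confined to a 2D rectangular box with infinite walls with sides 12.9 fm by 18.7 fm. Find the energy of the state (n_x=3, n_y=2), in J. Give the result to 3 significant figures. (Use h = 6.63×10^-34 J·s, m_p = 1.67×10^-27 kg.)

E = 2.16×10^-12 J

For a 2D rectangular well E = (h²/8m_p)·Σ n_i²/L_i² = (6.63×10^-34)²/(8·1.67×10^-27) · [3²/(12.9 fm)² + 2²/(18.7 fm)²].
Evaluating gives E = 2.16×10^-12 J.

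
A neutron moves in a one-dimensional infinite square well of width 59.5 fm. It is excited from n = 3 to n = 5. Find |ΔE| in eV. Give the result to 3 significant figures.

|ΔE| = 9.24×10^5 eV

E_1 = h²/(8m_nL²) = 9.255×10^-15 J.
|ΔE| = |3² − 5²|·E_1 = 16·9.255×10^-15 J = 1.481×10^-13 J = 9.24×10^5 eV.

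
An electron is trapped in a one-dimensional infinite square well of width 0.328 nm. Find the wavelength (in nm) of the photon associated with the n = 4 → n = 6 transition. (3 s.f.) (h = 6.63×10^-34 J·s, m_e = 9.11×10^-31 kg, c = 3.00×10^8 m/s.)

λ = 17.7 nm

E_1 = h²/(8m_eL²) = 5.606×10^-19 J, so ΔE = (6² − 4²)E_1 = 1.121×10^-17 J.
λ = hc/ΔE = (6.63×10^-34·3.00×10^8)/1.121×10^-17 = 1.77×10^-8 m = 17.7 nm.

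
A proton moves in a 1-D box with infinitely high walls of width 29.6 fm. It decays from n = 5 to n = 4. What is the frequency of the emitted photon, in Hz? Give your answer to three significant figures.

f = 5.09×10^20 Hz

E_1 = h²/(8m_pL²) = 3.744×10^-14 J and ΔE = (5² − 4²)E_1 = 3.370×10^-13 J.
f = ΔE/h = 3.370×10^-13/6.626×10^-34 = 5.09×10^20 Hz.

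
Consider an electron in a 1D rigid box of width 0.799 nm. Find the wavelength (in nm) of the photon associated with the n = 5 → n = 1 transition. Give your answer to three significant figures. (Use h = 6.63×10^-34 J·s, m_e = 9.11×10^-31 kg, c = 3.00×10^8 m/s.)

E_1 = h²/(8m_eL²) = 9.448×10^-20 J, so ΔE = (5² − 1²)E_1 = 2.268×10^-18 J.
λ = hc/ΔE = (6.63×10^-34·3.00×10^8)/2.268×10^-18 = 8.77×10^-8 m = 87.7 nm.

λ = 87.7 nm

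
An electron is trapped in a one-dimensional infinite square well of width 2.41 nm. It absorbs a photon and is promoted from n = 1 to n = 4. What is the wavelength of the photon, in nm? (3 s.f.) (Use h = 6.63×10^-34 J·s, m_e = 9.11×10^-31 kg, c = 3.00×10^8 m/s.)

E_1 = h²/(8m_eL²) = 1.038×10^-20 J, so ΔE = (4² − 1²)E_1 = 1.557×10^-19 J.
λ = hc/ΔE = (6.63×10^-34·3.00×10^8)/1.557×10^-19 = 1.28×10^-6 m = 1.28×10^3 nm.

λ = 1.28×10^3 nm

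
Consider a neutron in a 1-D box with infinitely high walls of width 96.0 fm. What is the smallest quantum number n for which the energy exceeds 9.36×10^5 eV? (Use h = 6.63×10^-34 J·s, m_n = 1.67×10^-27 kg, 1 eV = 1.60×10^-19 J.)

n = 7

E_1 = h²/(8m_nL²) = 3.570×10^-15 J = 2.231×10^4 eV.
Need n² > 9.36×10^5/2.231×10^4 = 41.95, i.e. n > 6.477.
The smallest integer satisfying this is n = 7.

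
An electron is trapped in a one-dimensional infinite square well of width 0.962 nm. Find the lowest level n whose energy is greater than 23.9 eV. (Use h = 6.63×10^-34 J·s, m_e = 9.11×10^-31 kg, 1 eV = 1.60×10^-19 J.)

E_1 = h²/(8m_eL²) = 6.517×10^-20 J = 0.4073 eV.
Need n² > 23.9/0.4073 = 58.68, i.e. n > 7.660.
The smallest integer satisfying this is n = 8.

n = 8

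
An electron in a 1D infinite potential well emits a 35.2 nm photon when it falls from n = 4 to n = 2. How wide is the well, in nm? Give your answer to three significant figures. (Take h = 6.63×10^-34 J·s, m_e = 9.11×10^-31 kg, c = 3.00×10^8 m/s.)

The photon carries ΔE = hc/λ = 6.63×10^-34·3.00×10^8/3.52×10^-8 m = 5.651×10^-18 J.
Since ΔE = (4² − 2²)E_1, E_1 = 4.709×10^-19 J, and L = h/√(8m_eE_1) = 3.58×10^-10 m = 0.358 nm.

L = 0.358 nm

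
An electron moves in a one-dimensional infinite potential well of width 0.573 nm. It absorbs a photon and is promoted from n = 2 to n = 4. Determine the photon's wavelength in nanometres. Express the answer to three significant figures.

λ = 90.2 nm

E_1 = h²/(8m_eL²) = 1.835×10^-19 J, so ΔE = (4² − 2²)E_1 = 2.202×10^-18 J.
λ = hc/ΔE = (6.626×10^-34·2.998×10^8)/2.202×10^-18 = 9.02×10^-8 m = 90.2 nm.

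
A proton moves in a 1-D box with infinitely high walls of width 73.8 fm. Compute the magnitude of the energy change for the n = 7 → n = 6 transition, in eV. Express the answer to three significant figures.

|ΔE| = 4.89×10^5 eV

E_1 = h²/(8m_pL²) = 6.023×10^-15 J.
|ΔE| = |7² − 6²|·E_1 = 13·6.023×10^-15 J = 7.830×10^-14 J = 4.89×10^5 eV.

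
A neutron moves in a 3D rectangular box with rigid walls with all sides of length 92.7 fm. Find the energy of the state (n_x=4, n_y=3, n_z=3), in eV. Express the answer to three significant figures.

For a 3D rectangular well E = (h²/8m_n)·Σ n_i²/L_i² = (6.626×10^-34)²/(8·1.675×10^-27) · [4²/(92.7 fm)² + 3²/(92.7 fm)² + 3²/(92.7 fm)²].
Evaluating gives E = 1.296×10^-13 J = 8.09×10^5 eV.

E = 8.09×10^5 eV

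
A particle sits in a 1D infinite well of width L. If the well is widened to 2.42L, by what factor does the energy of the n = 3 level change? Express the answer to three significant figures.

0.171

E_n ∝ 1/L², so the energy scales by 1/2.42² = 0.171.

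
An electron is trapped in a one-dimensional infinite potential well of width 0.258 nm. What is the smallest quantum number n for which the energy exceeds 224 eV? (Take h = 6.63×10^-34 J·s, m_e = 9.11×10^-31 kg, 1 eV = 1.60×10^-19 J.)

n = 7

E_1 = h²/(8m_eL²) = 9.061×10^-19 J = 5.663 eV.
Need n² > 224/5.663 = 39.56, i.e. n > 6.290.
The smallest integer satisfying this is n = 7.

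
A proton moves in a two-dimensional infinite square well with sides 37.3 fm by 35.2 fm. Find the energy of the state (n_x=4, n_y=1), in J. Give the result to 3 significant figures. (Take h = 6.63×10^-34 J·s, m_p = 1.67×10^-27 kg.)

E = 4.05×10^-13 J

For a 2D rectangular well E = (h²/8m_p)·Σ n_i²/L_i² = (6.63×10^-34)²/(8·1.67×10^-27) · [4²/(37.3 fm)² + 1²/(35.2 fm)²].
Evaluating gives E = 4.05×10^-13 J.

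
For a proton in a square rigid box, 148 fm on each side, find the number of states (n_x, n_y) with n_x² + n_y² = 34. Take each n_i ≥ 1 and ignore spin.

The level has n_x² + n_y² = 34. The ordered positive-integer solutions are (3, 5), (5, 3).
That gives 2 states.

degeneracy = 2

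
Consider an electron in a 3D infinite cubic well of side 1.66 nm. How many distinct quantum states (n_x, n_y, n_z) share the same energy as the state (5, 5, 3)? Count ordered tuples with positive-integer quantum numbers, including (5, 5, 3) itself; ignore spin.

The level has n_x² + n_y² + n_z² = 59. The ordered positive-integer solutions are (1, 3, 7), (1, 7, 3), (3, 1, 7), (3, 5, 5), (3, 7, 1), (5, 3, 5), (5, 5, 3), (7, 1, 3), (7, 3, 1).
That gives 9 states.

degeneracy = 9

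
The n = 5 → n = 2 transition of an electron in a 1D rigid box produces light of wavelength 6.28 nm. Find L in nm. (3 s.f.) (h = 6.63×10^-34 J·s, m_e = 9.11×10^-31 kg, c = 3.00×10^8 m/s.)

L = 0.200 nm

The photon carries ΔE = hc/λ = 6.63×10^-34·3.00×10^8/6.28×10^-9 m = 3.167×10^-17 J.
Since ΔE = (5² − 2²)E_1, E_1 = 1.508×10^-18 J, and L = h/√(8m_eE_1) = 2.00×10^-10 m = 0.200 nm.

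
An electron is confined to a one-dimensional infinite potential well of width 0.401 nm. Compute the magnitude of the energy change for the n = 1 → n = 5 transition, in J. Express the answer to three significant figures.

E_1 = h²/(8m_eL²) = 3.747×10^-19 J.
|ΔE| = |1² − 5²|·E_1 = 24·3.747×10^-19 J = 8.99×10^-18 J.

|ΔE| = 8.99×10^-18 J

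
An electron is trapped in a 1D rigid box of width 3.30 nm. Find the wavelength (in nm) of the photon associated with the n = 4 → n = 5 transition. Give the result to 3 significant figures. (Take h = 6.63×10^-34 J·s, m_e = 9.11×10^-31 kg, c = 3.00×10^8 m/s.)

E_1 = h²/(8m_eL²) = 5.538×10^-21 J, so ΔE = (5² − 4²)E_1 = 4.984×10^-20 J.
λ = hc/ΔE = (6.63×10^-34·3.00×10^8)/4.984×10^-20 = 3.99×10^-6 m = 3.99×10^3 nm.

λ = 3.99×10^3 nm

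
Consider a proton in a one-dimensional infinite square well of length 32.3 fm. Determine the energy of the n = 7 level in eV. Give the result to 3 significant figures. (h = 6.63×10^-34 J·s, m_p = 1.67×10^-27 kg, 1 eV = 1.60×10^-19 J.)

For an infinite well E_n = n²h²/(8m_pL²), so E_1 = h²/(8m_pL²) = (6.63×10^-34)²/(8·1.67×10^-27·(3.23×10^-14 m)²) = 3.154×10^-14 J.
Then E_7 = 7²·E_1 = 49·3.154×10^-14 J = 1.545×10^-12 J.
Converting, E_7 = 1.545×10^-12 J / (1.60×10^-19 J/eV) = 9.66×10^6 eV.

E_7 = 9.66×10^6 eV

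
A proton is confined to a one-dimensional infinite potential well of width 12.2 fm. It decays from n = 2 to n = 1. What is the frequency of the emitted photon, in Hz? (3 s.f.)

f = 9.98×10^20 Hz

E_1 = h²/(8m_pL²) = 2.204×10^-13 J and ΔE = (2² − 1²)E_1 = 6.612×10^-13 J.
f = ΔE/h = 6.612×10^-13/6.626×10^-34 = 9.98×10^20 Hz.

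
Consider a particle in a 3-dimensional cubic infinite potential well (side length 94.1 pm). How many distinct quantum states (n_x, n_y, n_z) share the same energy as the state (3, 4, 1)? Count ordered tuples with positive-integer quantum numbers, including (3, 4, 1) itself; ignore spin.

degeneracy = 6

The level has n_x² + n_y² + n_z² = 26. The ordered positive-integer solutions are (1, 3, 4), (1, 4, 3), (3, 1, 4), (3, 4, 1), (4, 1, 3), (4, 3, 1).
That gives 6 states.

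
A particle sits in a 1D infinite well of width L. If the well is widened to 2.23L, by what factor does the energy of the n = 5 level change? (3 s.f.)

E_n ∝ 1/L², so the energy scales by 1/2.23² = 0.201.

0.201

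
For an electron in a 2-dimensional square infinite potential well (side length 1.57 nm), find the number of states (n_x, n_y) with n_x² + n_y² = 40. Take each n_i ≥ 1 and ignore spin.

degeneracy = 2

The level has n_x² + n_y² = 40. The ordered positive-integer solutions are (2, 6), (6, 2).
That gives 2 states.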